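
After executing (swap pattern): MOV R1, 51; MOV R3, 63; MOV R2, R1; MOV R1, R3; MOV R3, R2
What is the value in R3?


Register state trace (swap pattern):
  MOV R1, 51  → R1 = 51
  MOV R3, 63  → R3 = 63
  MOV R2, R1  → R2 = 51  (save R1)
  MOV R1, R3  → R1 = 63  (R1 gets R3's value)
  MOV R3, R2  → R3 = 51  (R3 gets saved value)
Final: R3 = 51

51


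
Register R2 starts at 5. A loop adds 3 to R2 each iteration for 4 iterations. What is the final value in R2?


Starting value: R2 = 5
  Iter 1: R2 = 5 + 3 = 8
  Iter 2: R2 = 8 + 3 = 11
  Iter 3: R2 = 11 + 3 = 14
  Iter 4: R2 = 14 + 3 = 17
Final: R2 = 17

17


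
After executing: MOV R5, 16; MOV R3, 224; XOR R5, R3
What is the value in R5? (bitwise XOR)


Register state trace:
  MOV R5, 16  → R5 = 16 (0b00010000)
  MOV R3, 224  → R3 = 224 (0b11100000)
  XOR R5, R3  → R5 = 16 XOR 224 = 240 (0b11110000)
Final: R5 = 240

240


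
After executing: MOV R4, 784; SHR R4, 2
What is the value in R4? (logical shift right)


Register state trace:
  MOV R4, 784  → R4 = 784
  SHR R4, 2  → R4 = 784 >> 2 = 784 // 2^2 = 196
Final: R4 = 196

196


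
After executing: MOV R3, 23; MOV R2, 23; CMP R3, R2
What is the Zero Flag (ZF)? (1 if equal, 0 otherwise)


Register state trace:
  MOV R3, 23  → R3 = 23
  MOV R2, 23  → R2 = 23
  CMP R3, R2  → computes 23 - 23 = 0
  Result is zero, so values are equal
ZF = 1

1


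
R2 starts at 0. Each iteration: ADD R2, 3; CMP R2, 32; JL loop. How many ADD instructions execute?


Loop trace (R2 starts at 0, target 32, step 3):
  ADD #1: R2 = 0 + 3 = 3  → 3 < 32, loop
  ADD #2: R2 = 3 + 3 = 6  → 6 < 32, loop
  ADD #3: R2 = 6 + 3 = 9  → 9 < 32, loop
  ADD #4: R2 = 9 + 3 = 12  → 12 < 32, loop
  ADD #5: R2 = 12 + 3 = 15  → 15 < 32, loop
  ADD #6: R2 = 15 + 3 = 18  → 18 < 32, loop
  ADD #7: R2 = 18 + 3 = 21  → 21 < 32, loop
  ADD #8: R2 = 21 + 3 = 24  → 24 < 32, loop
  ADD #9: R2 = 24 + 3 = 27  → 27 < 32, loop
  ADD #10: R2 = 27 + 3 = 30  → 30 < 32, loop
  ADD #11: R2 = 30 + 3 = 33  → 33 >= 32, exit
Total ADD instructions: 11

11


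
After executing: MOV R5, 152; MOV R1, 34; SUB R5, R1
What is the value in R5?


Register state trace:
  MOV R5, 152  → R5 = 152
  MOV R1, 34  → R1 = 34
  SUB R5, R1  → R5 = 152 - 34 = 118
Final: R5 = 118

118


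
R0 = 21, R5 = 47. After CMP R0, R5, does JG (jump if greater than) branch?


Trace:
  R0 = 21, R5 = 47
  CMP R0, R5  → compares 21 vs 47
  JG checks: is 21 greater than 47?
  21 < 47, so condition is false
Branch taken: No

No


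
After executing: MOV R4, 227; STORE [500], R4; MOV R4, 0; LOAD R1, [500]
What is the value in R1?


Register and memory trace:
  MOV R4, 227  → R4 = 227
  STORE [500], R4  → mem[500] = 227
  MOV R4, 0  → R4 = 0
  LOAD R1, [500]  → R1 = mem[500] = 227
Final: R1 = 227

227


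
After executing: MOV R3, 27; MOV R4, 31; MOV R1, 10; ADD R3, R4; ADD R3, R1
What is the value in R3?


Register state trace:
  MOV R3, 27  → R3 = 27
  MOV R4, 31  → R4 = 31
  MOV R1, 10  → R1 = 10
  ADD R3, R4  → R3 = 27 + 31 = 58
  ADD R3, R1  → R3 = 58 + 10 = 68
Final: R3 = 68

68


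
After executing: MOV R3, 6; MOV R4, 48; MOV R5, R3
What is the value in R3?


Register state trace:
  MOV R3, 6  → R3 = 6
  MOV R4, 48  → R4 = 48
  MOV R5, R3  → R5 = 6
Final: R3 = 6

6


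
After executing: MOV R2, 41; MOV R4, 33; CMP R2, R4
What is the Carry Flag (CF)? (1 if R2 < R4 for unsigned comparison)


Register state trace:
  MOV R2, 41  → R2 = 41
  MOV R4, 33  → R4 = 33
  CMP R2, R4  → unsigned 41 - 33: no borrow
  41 >= 33, so CF = 0
CF = 0

0


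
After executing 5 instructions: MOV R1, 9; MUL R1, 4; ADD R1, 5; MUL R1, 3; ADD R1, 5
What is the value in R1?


Register state trace:
  MOV R1, 9  → R1 = 9
  MUL R1, 4  → R1 = 9 * 4 = 36
  ADD R1, 5  → R1 = 36 + 5 = 41
  MUL R1, 3  → R1 = 41 * 3 = 123
  ADD R1, 5  → R1 = 123 + 5 = 128
Final: R1 = 128

128


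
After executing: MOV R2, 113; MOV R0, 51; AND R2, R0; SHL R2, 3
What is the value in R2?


Register state trace:
  MOV R2, 113  → R2 = 113 (0b01110001)
  MOV R0, 51  → R0 = 51 (0b00110011)
  AND R2, R0  → R2 = 113 AND 51 = 49 (0b00110001)
  SHL R2, 3  → R2 = 49 << 3 = 392
Final: R2 = 392

392


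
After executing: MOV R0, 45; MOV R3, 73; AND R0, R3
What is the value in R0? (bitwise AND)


Register state trace:
  MOV R0, 45  → R0 = 45 (0b00101101)
  MOV R3, 73  → R3 = 73 (0b01001001)
  AND R0, R3  → R0 = 45 AND 73 = 9 (0b00001001)
Final: R0 = 9

9


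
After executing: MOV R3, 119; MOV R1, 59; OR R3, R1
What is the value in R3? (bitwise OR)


Register state trace:
  MOV R3, 119  → R3 = 119 (0b01110111)
  MOV R1, 59  → R1 = 59 (0b00111011)
  OR R3, R1   → R3 = 119 OR 59 = 127 (0b01111111)
Final: R3 = 127

127


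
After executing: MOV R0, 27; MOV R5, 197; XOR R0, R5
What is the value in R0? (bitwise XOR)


Register state trace:
  MOV R0, 27  → R0 = 27 (0b00011011)
  MOV R5, 197  → R5 = 197 (0b11000101)
  XOR R0, R5  → R0 = 27 XOR 197 = 222 (0b11011110)
Final: R0 = 222

222


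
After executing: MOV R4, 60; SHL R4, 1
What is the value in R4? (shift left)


Register state trace:
  MOV R4, 60  → R4 = 60
  SHL R4, 1  → R4 = 60 << 1 = 60 * 2^1 = 120
Final: R4 = 120

120


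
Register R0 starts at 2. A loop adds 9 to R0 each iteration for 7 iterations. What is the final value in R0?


Starting value: R0 = 2
  Iter 1: R0 = 2 + 9 = 11
  Iter 2: R0 = 11 + 9 = 20
  Iter 3: R0 = 20 + 9 = 29
  Iter 4: R0 = 29 + 9 = 38
  Iter 5: R0 = 38 + 9 = 47
  Iter 6: R0 = 47 + 9 = 56
  Iter 7: R0 = 56 + 9 = 65
Final: R0 = 65

65


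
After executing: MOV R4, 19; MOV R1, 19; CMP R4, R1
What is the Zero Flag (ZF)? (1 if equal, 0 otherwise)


Register state trace:
  MOV R4, 19  → R4 = 19
  MOV R1, 19  → R1 = 19
  CMP R4, R1  → computes 19 - 19 = 0
  Result is zero, so values are equal
ZF = 1

1


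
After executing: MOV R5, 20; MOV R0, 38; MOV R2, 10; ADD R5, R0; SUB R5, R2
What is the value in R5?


Register state trace:
  MOV R5, 20  → R5 = 20
  MOV R0, 38  → R0 = 38
  MOV R2, 10  → R2 = 10
  ADD R5, R0  → R5 = 20 + 38 = 58
  SUB R5, R2  → R5 = 58 - 10 = 48
Final: R5 = 48

48


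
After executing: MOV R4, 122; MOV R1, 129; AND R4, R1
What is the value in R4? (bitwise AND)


Register state trace:
  MOV R4, 122  → R4 = 122 (0b01111010)
  MOV R1, 129  → R1 = 129 (0b10000001)
  AND R4, R1  → R4 = 122 AND 129 = 0 (0b00000000)
Final: R4 = 0

0


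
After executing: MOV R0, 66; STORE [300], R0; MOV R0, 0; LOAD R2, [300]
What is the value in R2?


Register and memory trace:
  MOV R0, 66  → R0 = 66
  STORE [300], R0  → mem[300] = 66
  MOV R0, 0  → R0 = 0
  LOAD R2, [300]  → R2 = mem[300] = 66
Final: R2 = 66

66


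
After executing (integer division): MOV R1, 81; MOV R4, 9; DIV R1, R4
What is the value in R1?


Register state trace:
  MOV R1, 81  → R1 = 81
  MOV R4, 9  → R4 = 9
  DIV R1, R4  → R1 = 81 // 9 = 9
Final: R1 = 9

9


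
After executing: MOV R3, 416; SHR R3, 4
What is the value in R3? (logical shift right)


Register state trace:
  MOV R3, 416  → R3 = 416
  SHR R3, 4  → R3 = 416 >> 4 = 416 // 2^4 = 26
Final: R3 = 26

26


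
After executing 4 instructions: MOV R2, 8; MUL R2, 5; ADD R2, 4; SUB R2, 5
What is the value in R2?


Register state trace:
  MOV R2, 8  → R2 = 8
  MUL R2, 5  → R2 = 8 * 5 = 40
  ADD R2, 4  → R2 = 40 + 4 = 44
  SUB R2, 5  → R2 = 44 - 5 = 39
Final: R2 = 39

39


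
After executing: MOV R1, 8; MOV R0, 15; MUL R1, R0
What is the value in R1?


Register state trace:
  MOV R1, 8  → R1 = 8
  MOV R0, 15  → R0 = 15
  MUL R1, R0  → R1 = 8 * 15 = 120
Final: R1 = 120

120


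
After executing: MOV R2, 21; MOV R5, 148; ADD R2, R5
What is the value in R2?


Register state trace:
  MOV R2, 21  → R2 = 21
  MOV R5, 148  → R5 = 148
  ADD R2, R5  → R2 = 21 + 148 = 169
Final: R2 = 169

169


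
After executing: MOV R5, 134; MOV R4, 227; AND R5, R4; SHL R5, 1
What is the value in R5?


Register state trace:
  MOV R5, 134  → R5 = 134 (0b10000110)
  MOV R4, 227  → R4 = 227 (0b11100011)
  AND R5, R4  → R5 = 134 AND 227 = 130 (0b10000010)
  SHL R5, 1  → R5 = 130 << 1 = 260
Final: R5 = 260

260


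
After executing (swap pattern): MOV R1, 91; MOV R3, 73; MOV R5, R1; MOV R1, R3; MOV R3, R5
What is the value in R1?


Register state trace (swap pattern):
  MOV R1, 91  → R1 = 91
  MOV R3, 73  → R3 = 73
  MOV R5, R1  → R5 = 91  (save R1)
  MOV R1, R3  → R1 = 73  (R1 gets R3's value)
  MOV R3, R5  → R3 = 91  (R3 gets saved value)
Final: R1 = 73

73


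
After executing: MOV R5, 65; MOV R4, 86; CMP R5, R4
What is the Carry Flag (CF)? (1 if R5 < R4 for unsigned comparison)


Register state trace:
  MOV R5, 65  → R5 = 65
  MOV R4, 86  → R4 = 86
  CMP R5, R4  → unsigned 65 - 86: borrow occurs
  65 < 86, so CF = 1
CF = 1

1


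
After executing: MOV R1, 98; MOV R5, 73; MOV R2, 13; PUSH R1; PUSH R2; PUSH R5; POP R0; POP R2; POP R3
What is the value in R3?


Stack trace (top is rightmost):
  MOV R1, 98  → R1 = 98
  MOV R5, 73  → R5 = 73
  MOV R2, 13  → R2 = 13
  PUSH R1  → stack: [98]
  PUSH R2  → stack: [98, 13]
  PUSH R5  → stack: [98, 13, 73]
  POP R0  → R0 = 73, stack: [98, 13]
  POP R2  → R2 = 13, stack: [98]
  POP R3  → R3 = 98, stack: []
Final: R3 = 98

98


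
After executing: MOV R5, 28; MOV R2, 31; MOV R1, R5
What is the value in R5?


Register state trace:
  MOV R5, 28  → R5 = 28
  MOV R2, 31  → R2 = 31
  MOV R1, R5  → R1 = 28
Final: R5 = 28

28


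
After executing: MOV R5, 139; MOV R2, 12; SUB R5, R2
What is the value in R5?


Register state trace:
  MOV R5, 139  → R5 = 139
  MOV R2, 12  → R2 = 12
  SUB R5, R2  → R5 = 139 - 12 = 127
Final: R5 = 127

127


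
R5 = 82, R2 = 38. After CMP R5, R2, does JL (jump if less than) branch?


Trace:
  R5 = 82, R2 = 38
  CMP R5, R2  → compares 82 vs 38
  JL checks: is 82 less than 38?
  82 > 38, so condition is false
Branch taken: No

No


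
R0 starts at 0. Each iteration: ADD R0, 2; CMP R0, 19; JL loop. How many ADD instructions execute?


Loop trace (R0 starts at 0, target 19, step 2):
  ADD #1: R0 = 0 + 2 = 2  → 2 < 19, loop
  ADD #2: R0 = 2 + 2 = 4  → 4 < 19, loop
  ADD #3: R0 = 4 + 2 = 6  → 6 < 19, loop
  ADD #4: R0 = 6 + 2 = 8  → 8 < 19, loop
  ADD #5: R0 = 8 + 2 = 10  → 10 < 19, loop
  ADD #6: R0 = 10 + 2 = 12  → 12 < 19, loop
  ADD #7: R0 = 12 + 2 = 14  → 14 < 19, loop
  ADD #8: R0 = 14 + 2 = 16  → 16 < 19, loop
  ADD #9: R0 = 16 + 2 = 18  → 18 < 19, loop
  ADD #10: R0 = 18 + 2 = 20  → 20 >= 19, exit
Total ADD instructions: 10

10


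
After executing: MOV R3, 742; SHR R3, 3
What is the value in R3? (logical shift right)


Register state trace:
  MOV R3, 742  → R3 = 742
  SHR R3, 3  → R3 = 742 >> 3 = 742 // 2^3 = 92
Final: R3 = 92

92


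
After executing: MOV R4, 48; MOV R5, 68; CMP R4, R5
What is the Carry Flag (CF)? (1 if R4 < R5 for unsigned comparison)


Register state trace:
  MOV R4, 48  → R4 = 48
  MOV R5, 68  → R5 = 68
  CMP R4, R5  → unsigned 48 - 68: borrow occurs
  48 < 68, so CF = 1
CF = 1

1


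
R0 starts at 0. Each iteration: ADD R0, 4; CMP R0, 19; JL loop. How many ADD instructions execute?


Loop trace (R0 starts at 0, target 19, step 4):
  ADD #1: R0 = 0 + 4 = 4  → 4 < 19, loop
  ADD #2: R0 = 4 + 4 = 8  → 8 < 19, loop
  ADD #3: R0 = 8 + 4 = 12  → 12 < 19, loop
  ADD #4: R0 = 12 + 4 = 16  → 16 < 19, loop
  ADD #5: R0 = 16 + 4 = 20  → 20 >= 19, exit
Total ADD instructions: 5

5


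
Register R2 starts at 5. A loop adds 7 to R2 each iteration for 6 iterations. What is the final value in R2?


Starting value: R2 = 5
  Iter 1: R2 = 5 + 7 = 12
  Iter 2: R2 = 12 + 7 = 19
  Iter 3: R2 = 19 + 7 = 26
  Iter 4: R2 = 26 + 7 = 33
  Iter 5: R2 = 33 + 7 = 40
  Iter 6: R2 = 40 + 7 = 47
Final: R2 = 47

47


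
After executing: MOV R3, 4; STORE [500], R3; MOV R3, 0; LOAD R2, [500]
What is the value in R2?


Register and memory trace:
  MOV R3, 4  → R3 = 4
  STORE [500], R3  → mem[500] = 4
  MOV R3, 0  → R3 = 0
  LOAD R2, [500]  → R2 = mem[500] = 4
Final: R2 = 4

4


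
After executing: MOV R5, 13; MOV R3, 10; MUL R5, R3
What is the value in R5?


Register state trace:
  MOV R5, 13  → R5 = 13
  MOV R3, 10  → R3 = 10
  MUL R5, R3  → R5 = 13 * 10 = 130
Final: R5 = 130

130


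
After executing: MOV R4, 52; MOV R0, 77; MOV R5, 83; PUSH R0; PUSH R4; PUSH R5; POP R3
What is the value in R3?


Stack trace (top is rightmost):
  MOV R4, 52  → R4 = 52
  MOV R0, 77  → R0 = 77
  MOV R5, 83  → R5 = 83
  PUSH R0  → stack: [77]
  PUSH R4  → stack: [77, 52]
  PUSH R5  → stack: [77, 52, 83]
  POP R3  → R3 = 83, stack: [77, 52]
Final: R3 = 83

83


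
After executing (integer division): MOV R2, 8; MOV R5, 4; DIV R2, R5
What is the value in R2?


Register state trace:
  MOV R2, 8  → R2 = 8
  MOV R5, 4  → R5 = 4
  DIV R2, R5  → R2 = 8 // 4 = 2
Final: R2 = 2

2


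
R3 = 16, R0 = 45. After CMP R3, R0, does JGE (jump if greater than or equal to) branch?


Trace:
  R3 = 16, R0 = 45
  CMP R3, R0  → compares 16 vs 45
  JGE checks: is 16 greater than or equal to 45?
  16 < 45, so condition is false
Branch taken: No

No


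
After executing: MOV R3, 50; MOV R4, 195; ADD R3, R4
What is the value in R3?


Register state trace:
  MOV R3, 50  → R3 = 50
  MOV R4, 195  → R4 = 195
  ADD R3, R4  → R3 = 50 + 195 = 245
Final: R3 = 245

245


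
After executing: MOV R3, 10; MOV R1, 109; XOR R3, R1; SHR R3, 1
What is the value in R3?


Register state trace:
  MOV R3, 10  → R3 = 10 (0b00001010)
  MOV R1, 109  → R1 = 109 (0b01101101)
  XOR R3, R1  → R3 = 10 XOR 109 = 103 (0b01100111)
  SHR R3, 1  → R3 = 103 >> 1 = 51
Final: R3 = 51

51


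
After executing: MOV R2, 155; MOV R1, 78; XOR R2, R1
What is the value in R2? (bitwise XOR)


Register state trace:
  MOV R2, 155  → R2 = 155 (0b10011011)
  MOV R1, 78  → R1 = 78 (0b01001110)
  XOR R2, R1  → R2 = 155 XOR 78 = 213 (0b11010101)
Final: R2 = 213

213


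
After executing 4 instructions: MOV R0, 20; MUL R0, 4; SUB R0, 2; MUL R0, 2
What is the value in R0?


Register state trace:
  MOV R0, 20  → R0 = 20
  MUL R0, 4  → R0 = 20 * 4 = 80
  SUB R0, 2  → R0 = 80 - 2 = 78
  MUL R0, 2  → R0 = 78 * 2 = 156
Final: R0 = 156

156


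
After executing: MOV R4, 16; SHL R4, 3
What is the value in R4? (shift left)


Register state trace:
  MOV R4, 16  → R4 = 16
  SHL R4, 3  → R4 = 16 << 3 = 16 * 2^3 = 128
Final: R4 = 128

128


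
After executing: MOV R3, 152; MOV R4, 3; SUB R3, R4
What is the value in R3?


Register state trace:
  MOV R3, 152  → R3 = 152
  MOV R4, 3  → R4 = 3
  SUB R3, R4  → R3 = 152 - 3 = 149
Final: R3 = 149

149


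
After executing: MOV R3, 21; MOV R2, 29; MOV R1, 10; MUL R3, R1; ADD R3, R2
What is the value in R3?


Register state trace:
  MOV R3, 21  → R3 = 21
  MOV R2, 29  → R2 = 29
  MOV R1, 10  → R1 = 10
  MUL R3, R1  → R3 = 21 * 10 = 210
  ADD R3, R2  → R3 = 210 + 29 = 239
Final: R3 = 239

239


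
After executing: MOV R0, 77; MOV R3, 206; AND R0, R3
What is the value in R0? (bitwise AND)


Register state trace:
  MOV R0, 77  → R0 = 77 (0b01001101)
  MOV R3, 206  → R3 = 206 (0b11001110)
  AND R0, R3  → R0 = 77 AND 206 = 76 (0b01001100)
Final: R0 = 76

76


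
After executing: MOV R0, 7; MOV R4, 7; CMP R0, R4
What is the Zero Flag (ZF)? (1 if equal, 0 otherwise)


Register state trace:
  MOV R0, 7  → R0 = 7
  MOV R4, 7  → R4 = 7
  CMP R0, R4  → computes 7 - 7 = 0
  Result is zero, so values are equal
ZF = 1

1


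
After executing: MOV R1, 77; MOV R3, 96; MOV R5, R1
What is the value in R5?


Register state trace:
  MOV R1, 77  → R1 = 77
  MOV R3, 96  → R3 = 96
  MOV R5, R1  → R5 = 77
Final: R5 = 77

77


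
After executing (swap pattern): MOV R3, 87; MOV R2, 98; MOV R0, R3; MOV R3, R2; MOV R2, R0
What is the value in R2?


Register state trace (swap pattern):
  MOV R3, 87  → R3 = 87
  MOV R2, 98  → R2 = 98
  MOV R0, R3  → R0 = 87  (save R3)
  MOV R3, R2  → R3 = 98  (R3 gets R2's value)
  MOV R2, R0  → R2 = 87  (R2 gets saved value)
Final: R2 = 87

87


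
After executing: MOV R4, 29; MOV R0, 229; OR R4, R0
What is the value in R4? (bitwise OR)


Register state trace:
  MOV R4, 29  → R4 = 29 (0b00011101)
  MOV R0, 229  → R0 = 229 (0b11100101)
  OR R4, R0   → R4 = 29 OR 229 = 253 (0b11111101)
Final: R4 = 253

253


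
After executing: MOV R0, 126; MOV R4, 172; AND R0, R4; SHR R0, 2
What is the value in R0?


Register state trace:
  MOV R0, 126  → R0 = 126 (0b01111110)
  MOV R4, 172  → R4 = 172 (0b10101100)
  AND R0, R4  → R0 = 126 AND 172 = 44 (0b00101100)
  SHR R0, 2  → R0 = 44 >> 2 = 11
Final: R0 = 11

11


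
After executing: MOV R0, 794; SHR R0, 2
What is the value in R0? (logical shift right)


Register state trace:
  MOV R0, 794  → R0 = 794
  SHR R0, 2  → R0 = 794 >> 2 = 794 // 2^2 = 198
Final: R0 = 198

198


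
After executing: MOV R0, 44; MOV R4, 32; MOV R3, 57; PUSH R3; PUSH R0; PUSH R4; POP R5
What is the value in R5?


Stack trace (top is rightmost):
  MOV R0, 44  → R0 = 44
  MOV R4, 32  → R4 = 32
  MOV R3, 57  → R3 = 57
  PUSH R3  → stack: [57]
  PUSH R0  → stack: [57, 44]
  PUSH R4  → stack: [57, 44, 32]
  POP R5  → R5 = 32, stack: [57, 44]
Final: R5 = 32

32


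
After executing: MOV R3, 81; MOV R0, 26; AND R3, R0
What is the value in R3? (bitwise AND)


Register state trace:
  MOV R3, 81  → R3 = 81 (0b01010001)
  MOV R0, 26  → R0 = 26 (0b00011010)
  AND R3, R0  → R3 = 81 AND 26 = 16 (0b00010000)
Final: R3 = 16

16


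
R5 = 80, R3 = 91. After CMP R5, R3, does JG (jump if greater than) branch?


Trace:
  R5 = 80, R3 = 91
  CMP R5, R3  → compares 80 vs 91
  JG checks: is 80 greater than 91?
  80 < 91, so condition is false
Branch taken: No

No


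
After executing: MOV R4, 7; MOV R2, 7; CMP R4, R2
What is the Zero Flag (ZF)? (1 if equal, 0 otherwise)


Register state trace:
  MOV R4, 7  → R4 = 7
  MOV R2, 7  → R2 = 7
  CMP R4, R2  → computes 7 - 7 = 0
  Result is zero, so values are equal
ZF = 1

1


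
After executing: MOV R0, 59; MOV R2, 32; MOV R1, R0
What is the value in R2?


Register state trace:
  MOV R0, 59  → R0 = 59
  MOV R2, 32  → R2 = 32
  MOV R1, R0  → R1 = 59
Final: R2 = 32

32


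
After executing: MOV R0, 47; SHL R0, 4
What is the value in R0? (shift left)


Register state trace:
  MOV R0, 47  → R0 = 47
  SHL R0, 4  → R0 = 47 << 4 = 47 * 2^4 = 752
Final: R0 = 752

752


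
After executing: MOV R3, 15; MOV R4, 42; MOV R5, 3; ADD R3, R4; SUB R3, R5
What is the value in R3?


Register state trace:
  MOV R3, 15  → R3 = 15
  MOV R4, 42  → R4 = 42
  MOV R5, 3  → R5 = 3
  ADD R3, R4  → R3 = 15 + 42 = 57
  SUB R3, R5  → R3 = 57 - 3 = 54
Final: R3 = 54

54


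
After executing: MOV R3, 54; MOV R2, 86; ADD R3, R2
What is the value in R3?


Register state trace:
  MOV R3, 54  → R3 = 54
  MOV R2, 86  → R2 = 86
  ADD R3, R2  → R3 = 54 + 86 = 140
Final: R3 = 140

140


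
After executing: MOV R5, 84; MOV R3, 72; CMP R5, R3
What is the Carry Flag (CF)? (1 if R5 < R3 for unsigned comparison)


Register state trace:
  MOV R5, 84  → R5 = 84
  MOV R3, 72  → R3 = 72
  CMP R5, R3  → unsigned 84 - 72: no borrow
  84 >= 72, so CF = 0
CF = 0

0


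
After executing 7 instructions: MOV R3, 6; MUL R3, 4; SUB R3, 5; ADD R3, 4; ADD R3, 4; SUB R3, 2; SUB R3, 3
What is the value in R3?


Register state trace:
  MOV R3, 6  → R3 = 6
  MUL R3, 4  → R3 = 6 * 4 = 24
  SUB R3, 5  → R3 = 24 - 5 = 19
  ADD R3, 4  → R3 = 19 + 4 = 23
  ADD R3, 4  → R3 = 23 + 4 = 27
  SUB R3, 2  → R3 = 27 - 2 = 25
  SUB R3, 3  → R3 = 25 - 3 = 22
Final: R3 = 22

22


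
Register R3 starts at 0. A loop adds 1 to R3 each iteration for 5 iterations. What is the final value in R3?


Starting value: R3 = 0
  Iter 1: R3 = 0 + 1 = 1
  Iter 2: R3 = 1 + 1 = 2
  Iter 3: R3 = 2 + 1 = 3
  Iter 4: R3 = 3 + 1 = 4
  Iter 5: R3 = 4 + 1 = 5
Final: R3 = 5

5


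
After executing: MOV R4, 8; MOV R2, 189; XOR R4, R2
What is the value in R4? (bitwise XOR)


Register state trace:
  MOV R4, 8  → R4 = 8 (0b00001000)
  MOV R2, 189  → R2 = 189 (0b10111101)
  XOR R4, R2  → R4 = 8 XOR 189 = 181 (0b10110101)
Final: R4 = 181

181


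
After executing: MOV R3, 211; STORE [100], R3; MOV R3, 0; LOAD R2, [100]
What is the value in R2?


Register and memory trace:
  MOV R3, 211  → R3 = 211
  STORE [100], R3  → mem[100] = 211
  MOV R3, 0  → R3 = 0
  LOAD R2, [100]  → R2 = mem[100] = 211
Final: R2 = 211

211


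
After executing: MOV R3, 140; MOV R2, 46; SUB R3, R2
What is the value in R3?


Register state trace:
  MOV R3, 140  → R3 = 140
  MOV R2, 46  → R2 = 46
  SUB R3, R2  → R3 = 140 - 46 = 94
Final: R3 = 94

94


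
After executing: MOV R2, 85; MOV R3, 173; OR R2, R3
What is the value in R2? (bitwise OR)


Register state trace:
  MOV R2, 85  → R2 = 85 (0b01010101)
  MOV R3, 173  → R3 = 173 (0b10101101)
  OR R2, R3   → R2 = 85 OR 173 = 253 (0b11111101)
Final: R2 = 253

253


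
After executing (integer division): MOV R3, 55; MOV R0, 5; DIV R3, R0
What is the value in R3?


Register state trace:
  MOV R3, 55  → R3 = 55
  MOV R0, 5  → R0 = 5
  DIV R3, R0  → R3 = 55 // 5 = 11
Final: R3 = 11

11


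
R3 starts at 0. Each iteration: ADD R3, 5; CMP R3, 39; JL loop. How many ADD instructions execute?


Loop trace (R3 starts at 0, target 39, step 5):
  ADD #1: R3 = 0 + 5 = 5  → 5 < 39, loop
  ADD #2: R3 = 5 + 5 = 10  → 10 < 39, loop
  ADD #3: R3 = 10 + 5 = 15  → 15 < 39, loop
  ADD #4: R3 = 15 + 5 = 20  → 20 < 39, loop
  ADD #5: R3 = 20 + 5 = 25  → 25 < 39, loop
  ADD #6: R3 = 25 + 5 = 30  → 30 < 39, loop
  ADD #7: R3 = 30 + 5 = 35  → 35 < 39, loop
  ADD #8: R3 = 35 + 5 = 40  → 40 >= 39, exit
Total ADD instructions: 8

8


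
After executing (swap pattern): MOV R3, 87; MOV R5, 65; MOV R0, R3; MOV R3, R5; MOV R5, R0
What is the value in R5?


Register state trace (swap pattern):
  MOV R3, 87  → R3 = 87
  MOV R5, 65  → R5 = 65
  MOV R0, R3  → R0 = 87  (save R3)
  MOV R3, R5  → R3 = 65  (R3 gets R5's value)
  MOV R5, R0  → R5 = 87  (R5 gets saved value)
Final: R5 = 87

87


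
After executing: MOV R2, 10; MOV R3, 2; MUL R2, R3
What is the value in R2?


Register state trace:
  MOV R2, 10  → R2 = 10
  MOV R3, 2  → R3 = 2
  MUL R2, R3  → R2 = 10 * 2 = 20
Final: R2 = 20

20


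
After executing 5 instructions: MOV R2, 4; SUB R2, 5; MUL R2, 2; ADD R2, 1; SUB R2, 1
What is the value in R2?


Register state trace:
  MOV R2, 4  → R2 = 4
  SUB R2, 5  → R2 = 4 - 5 = -1
  MUL R2, 2  → R2 = -1 * 2 = -2
  ADD R2, 1  → R2 = -2 + 1 = -1
  SUB R2, 1  → R2 = -1 - 1 = -2
Final: R2 = -2

-2


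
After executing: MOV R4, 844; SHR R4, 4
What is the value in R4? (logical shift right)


Register state trace:
  MOV R4, 844  → R4 = 844
  SHR R4, 4  → R4 = 844 >> 4 = 844 // 2^4 = 52
Final: R4 = 52

52


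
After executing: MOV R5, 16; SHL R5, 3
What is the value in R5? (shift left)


Register state trace:
  MOV R5, 16  → R5 = 16
  SHL R5, 3  → R5 = 16 << 3 = 16 * 2^3 = 128
Final: R5 = 128

128


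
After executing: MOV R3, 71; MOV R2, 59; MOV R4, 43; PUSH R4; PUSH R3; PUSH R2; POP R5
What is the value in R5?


Stack trace (top is rightmost):
  MOV R3, 71  → R3 = 71
  MOV R2, 59  → R2 = 59
  MOV R4, 43  → R4 = 43
  PUSH R4  → stack: [43]
  PUSH R3  → stack: [43, 71]
  PUSH R2  → stack: [43, 71, 59]
  POP R5  → R5 = 59, stack: [43, 71]
Final: R5 = 59

59


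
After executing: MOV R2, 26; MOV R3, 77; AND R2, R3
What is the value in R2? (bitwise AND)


Register state trace:
  MOV R2, 26  → R2 = 26 (0b00011010)
  MOV R3, 77  → R3 = 77 (0b01001101)
  AND R2, R3  → R2 = 26 AND 77 = 8 (0b00001000)
Final: R2 = 8

8


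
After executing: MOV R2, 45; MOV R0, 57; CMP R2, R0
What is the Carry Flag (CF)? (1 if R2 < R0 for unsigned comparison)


Register state trace:
  MOV R2, 45  → R2 = 45
  MOV R0, 57  → R0 = 57
  CMP R2, R0  → unsigned 45 - 57: borrow occurs
  45 < 57, so CF = 1
CF = 1

1


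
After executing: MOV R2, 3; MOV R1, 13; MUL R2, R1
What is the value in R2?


Register state trace:
  MOV R2, 3  → R2 = 3
  MOV R1, 13  → R1 = 13
  MUL R2, R1  → R2 = 3 * 13 = 39
Final: R2 = 39

39


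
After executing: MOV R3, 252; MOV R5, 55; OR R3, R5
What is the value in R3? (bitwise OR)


Register state trace:
  MOV R3, 252  → R3 = 252 (0b11111100)
  MOV R5, 55  → R5 = 55 (0b00110111)
  OR R3, R5   → R3 = 252 OR 55 = 255 (0b11111111)
Final: R3 = 255

255


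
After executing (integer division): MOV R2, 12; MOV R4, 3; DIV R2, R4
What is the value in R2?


Register state trace:
  MOV R2, 12  → R2 = 12
  MOV R4, 3  → R4 = 3
  DIV R2, R4  → R2 = 12 // 3 = 4
Final: R2 = 4

4


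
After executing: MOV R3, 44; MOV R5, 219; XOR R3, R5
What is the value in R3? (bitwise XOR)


Register state trace:
  MOV R3, 44  → R3 = 44 (0b00101100)
  MOV R5, 219  → R5 = 219 (0b11011011)
  XOR R3, R5  → R3 = 44 XOR 219 = 247 (0b11110111)
Final: R3 = 247

247


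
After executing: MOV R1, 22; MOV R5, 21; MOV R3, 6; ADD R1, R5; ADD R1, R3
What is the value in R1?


Register state trace:
  MOV R1, 22  → R1 = 22
  MOV R5, 21  → R5 = 21
  MOV R3, 6  → R3 = 6
  ADD R1, R5  → R1 = 22 + 21 = 43
  ADD R1, R3  → R1 = 43 + 6 = 49
Final: R1 = 49

49


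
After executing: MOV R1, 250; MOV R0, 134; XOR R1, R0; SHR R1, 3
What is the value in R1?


Register state trace:
  MOV R1, 250  → R1 = 250 (0b11111010)
  MOV R0, 134  → R0 = 134 (0b10000110)
  XOR R1, R0  → R1 = 250 XOR 134 = 124 (0b01111100)
  SHR R1, 3  → R1 = 124 >> 3 = 15
Final: R1 = 15

15


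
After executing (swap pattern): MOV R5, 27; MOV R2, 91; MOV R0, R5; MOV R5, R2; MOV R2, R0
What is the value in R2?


Register state trace (swap pattern):
  MOV R5, 27  → R5 = 27
  MOV R2, 91  → R2 = 91
  MOV R0, R5  → R0 = 27  (save R5)
  MOV R5, R2  → R5 = 91  (R5 gets R2's value)
  MOV R2, R0  → R2 = 27  (R2 gets saved value)
Final: R2 = 27

27


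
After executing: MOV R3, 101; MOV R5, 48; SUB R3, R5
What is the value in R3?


Register state trace:
  MOV R3, 101  → R3 = 101
  MOV R5, 48  → R5 = 48
  SUB R3, R5  → R3 = 101 - 48 = 53
Final: R3 = 53

53


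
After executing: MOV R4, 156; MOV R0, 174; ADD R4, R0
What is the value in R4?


Register state trace:
  MOV R4, 156  → R4 = 156
  MOV R0, 174  → R0 = 174
  ADD R4, R0  → R4 = 156 + 174 = 330
Final: R4 = 330

330


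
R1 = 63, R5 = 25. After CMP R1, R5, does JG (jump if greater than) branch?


Trace:
  R1 = 63, R5 = 25
  CMP R1, R5  → compares 63 vs 25
  JG checks: is 63 greater than 25?
  63 > 25, so condition is true
Branch taken: Yes

Yes


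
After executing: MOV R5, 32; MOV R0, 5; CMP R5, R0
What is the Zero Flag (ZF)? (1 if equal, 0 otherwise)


Register state trace:
  MOV R5, 32  → R5 = 32
  MOV R0, 5  → R0 = 5
  CMP R5, R0  → computes 32 - 5 = 27
  Result is nonzero, so values are not equal
ZF = 0

0


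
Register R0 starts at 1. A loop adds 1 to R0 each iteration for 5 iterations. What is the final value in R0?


Starting value: R0 = 1
  Iter 1: R0 = 1 + 1 = 2
  Iter 2: R0 = 2 + 1 = 3
  Iter 3: R0 = 3 + 1 = 4
  Iter 4: R0 = 4 + 1 = 5
  Iter 5: R0 = 5 + 1 = 6
Final: R0 = 6

6


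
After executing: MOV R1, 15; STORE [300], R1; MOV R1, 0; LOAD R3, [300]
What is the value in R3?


Register and memory trace:
  MOV R1, 15  → R1 = 15
  STORE [300], R1  → mem[300] = 15
  MOV R1, 0  → R1 = 0
  LOAD R3, [300]  → R3 = mem[300] = 15
Final: R3 = 15

15


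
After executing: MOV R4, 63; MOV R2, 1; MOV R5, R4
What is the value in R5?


Register state trace:
  MOV R4, 63  → R4 = 63
  MOV R2, 1  → R2 = 1
  MOV R5, R4  → R5 = 63
Final: R5 = 63

63


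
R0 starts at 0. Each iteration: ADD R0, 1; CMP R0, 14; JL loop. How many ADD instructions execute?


Loop trace (R0 starts at 0, target 14, step 1):
  ADD #1: R0 = 0 + 1 = 1  → 1 < 14, loop
  ADD #2: R0 = 1 + 1 = 2  → 2 < 14, loop
  ADD #3: R0 = 2 + 1 = 3  → 3 < 14, loop
  ADD #4: R0 = 3 + 1 = 4  → 4 < 14, loop
  ADD #5: R0 = 4 + 1 = 5  → 5 < 14, loop
  ADD #6: R0 = 5 + 1 = 6  → 6 < 14, loop
  ADD #7: R0 = 6 + 1 = 7  → 7 < 14, loop
  ADD #8: R0 = 7 + 1 = 8  → 8 < 14, loop
  ADD #9: R0 = 8 + 1 = 9  → 9 < 14, loop
  ADD #10: R0 = 9 + 1 = 10  → 10 < 14, loop
  ADD #11: R0 = 10 + 1 = 11  → 11 < 14, loop
  ADD #12: R0 = 11 + 1 = 12  → 12 < 14, loop
  ADD #13: R0 = 12 + 1 = 13  → 13 < 14, loop
  ADD #14: R0 = 13 + 1 = 14  → 14 >= 14, exit
Total ADD instructions: 14

14


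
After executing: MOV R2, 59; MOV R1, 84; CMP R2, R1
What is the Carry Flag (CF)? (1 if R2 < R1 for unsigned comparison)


Register state trace:
  MOV R2, 59  → R2 = 59
  MOV R1, 84  → R1 = 84
  CMP R2, R1  → unsigned 59 - 84: borrow occurs
  59 < 84, so CF = 1
CF = 1

1


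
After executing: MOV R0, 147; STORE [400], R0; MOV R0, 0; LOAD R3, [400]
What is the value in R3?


Register and memory trace:
  MOV R0, 147  → R0 = 147
  STORE [400], R0  → mem[400] = 147
  MOV R0, 0  → R0 = 0
  LOAD R3, [400]  → R3 = mem[400] = 147
Final: R3 = 147

147


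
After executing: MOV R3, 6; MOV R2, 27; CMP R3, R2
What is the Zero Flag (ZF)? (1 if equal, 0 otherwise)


Register state trace:
  MOV R3, 6  → R3 = 6
  MOV R2, 27  → R2 = 27
  CMP R3, R2  → computes 6 - 27 = -21
  Result is nonzero, so values are not equal
ZF = 0

0


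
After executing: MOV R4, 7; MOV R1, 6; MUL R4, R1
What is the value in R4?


Register state trace:
  MOV R4, 7  → R4 = 7
  MOV R1, 6  → R1 = 6
  MUL R4, R1  → R4 = 7 * 6 = 42
Final: R4 = 42

42


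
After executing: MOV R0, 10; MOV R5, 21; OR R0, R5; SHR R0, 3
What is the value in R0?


Register state trace:
  MOV R0, 10  → R0 = 10 (0b00001010)
  MOV R5, 21  → R5 = 21 (0b00010101)
  OR R0, R5  → R0 = 10 OR 21 = 31 (0b00011111)
  SHR R0, 3  → R0 = 31 >> 3 = 3
Final: R0 = 3

3


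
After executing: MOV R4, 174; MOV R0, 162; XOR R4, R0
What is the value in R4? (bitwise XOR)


Register state trace:
  MOV R4, 174  → R4 = 174 (0b10101110)
  MOV R0, 162  → R0 = 162 (0b10100010)
  XOR R4, R0  → R4 = 174 XOR 162 = 12 (0b00001100)
Final: R4 = 12

12


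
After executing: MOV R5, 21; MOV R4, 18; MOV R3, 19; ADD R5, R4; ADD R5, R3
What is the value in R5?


Register state trace:
  MOV R5, 21  → R5 = 21
  MOV R4, 18  → R4 = 18
  MOV R3, 19  → R3 = 19
  ADD R5, R4  → R5 = 21 + 18 = 39
  ADD R5, R3  → R5 = 39 + 19 = 58
Final: R5 = 58

58


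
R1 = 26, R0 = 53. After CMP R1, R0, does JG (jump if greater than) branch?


Trace:
  R1 = 26, R0 = 53
  CMP R1, R0  → compares 26 vs 53
  JG checks: is 26 greater than 53?
  26 < 53, so condition is false
Branch taken: No

No


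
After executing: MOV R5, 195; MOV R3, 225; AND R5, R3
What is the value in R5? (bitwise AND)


Register state trace:
  MOV R5, 195  → R5 = 195 (0b11000011)
  MOV R3, 225  → R3 = 225 (0b11100001)
  AND R5, R3  → R5 = 195 AND 225 = 193 (0b11000001)
Final: R5 = 193

193


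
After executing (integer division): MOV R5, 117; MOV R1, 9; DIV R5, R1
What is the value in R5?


Register state trace:
  MOV R5, 117  → R5 = 117
  MOV R1, 9  → R1 = 9
  DIV R5, R1  → R5 = 117 // 9 = 13
Final: R5 = 13

13


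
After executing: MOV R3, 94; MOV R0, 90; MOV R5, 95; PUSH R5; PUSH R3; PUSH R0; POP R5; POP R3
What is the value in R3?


Stack trace (top is rightmost):
  MOV R3, 94  → R3 = 94
  MOV R0, 90  → R0 = 90
  MOV R5, 95  → R5 = 95
  PUSH R5  → stack: [95]
  PUSH R3  → stack: [95, 94]
  PUSH R0  → stack: [95, 94, 90]
  POP R5  → R5 = 90, stack: [95, 94]
  POP R3  → R3 = 94, stack: [95]
Final: R3 = 94

94


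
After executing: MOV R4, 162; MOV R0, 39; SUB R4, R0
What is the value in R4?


Register state trace:
  MOV R4, 162  → R4 = 162
  MOV R0, 39  → R0 = 39
  SUB R4, R0  → R4 = 162 - 39 = 123
Final: R4 = 123

123


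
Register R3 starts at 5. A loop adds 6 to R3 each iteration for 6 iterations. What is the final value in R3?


Starting value: R3 = 5
  Iter 1: R3 = 5 + 6 = 11
  Iter 2: R3 = 11 + 6 = 17
  Iter 3: R3 = 17 + 6 = 23
  Iter 4: R3 = 23 + 6 = 29
  Iter 5: R3 = 29 + 6 = 35
  Iter 6: R3 = 35 + 6 = 41
Final: R3 = 41

41


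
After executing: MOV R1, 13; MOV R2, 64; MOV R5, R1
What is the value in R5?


Register state trace:
  MOV R1, 13  → R1 = 13
  MOV R2, 64  → R2 = 64
  MOV R5, R1  → R5 = 13
Final: R5 = 13

13


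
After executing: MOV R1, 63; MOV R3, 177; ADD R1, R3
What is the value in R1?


Register state trace:
  MOV R1, 63  → R1 = 63
  MOV R3, 177  → R3 = 177
  ADD R1, R3  → R1 = 63 + 177 = 240
Final: R1 = 240

240


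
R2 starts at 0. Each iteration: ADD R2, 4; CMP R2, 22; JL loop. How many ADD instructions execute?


Loop trace (R2 starts at 0, target 22, step 4):
  ADD #1: R2 = 0 + 4 = 4  → 4 < 22, loop
  ADD #2: R2 = 4 + 4 = 8  → 8 < 22, loop
  ADD #3: R2 = 8 + 4 = 12  → 12 < 22, loop
  ADD #4: R2 = 12 + 4 = 16  → 16 < 22, loop
  ADD #5: R2 = 16 + 4 = 20  → 20 < 22, loop
  ADD #6: R2 = 20 + 4 = 24  → 24 >= 22, exit
Total ADD instructions: 6

6


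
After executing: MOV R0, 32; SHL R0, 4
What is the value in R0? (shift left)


Register state trace:
  MOV R0, 32  → R0 = 32
  SHL R0, 4  → R0 = 32 << 4 = 32 * 2^4 = 512
Final: R0 = 512

512


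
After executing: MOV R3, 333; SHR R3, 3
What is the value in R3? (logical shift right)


Register state trace:
  MOV R3, 333  → R3 = 333
  SHR R3, 3  → R3 = 333 >> 3 = 333 // 2^3 = 41
Final: R3 = 41

41


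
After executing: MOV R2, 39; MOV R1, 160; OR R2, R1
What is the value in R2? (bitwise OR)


Register state trace:
  MOV R2, 39  → R2 = 39 (0b00100111)
  MOV R1, 160  → R1 = 160 (0b10100000)
  OR R2, R1   → R2 = 39 OR 160 = 167 (0b10100111)
Final: R2 = 167

167


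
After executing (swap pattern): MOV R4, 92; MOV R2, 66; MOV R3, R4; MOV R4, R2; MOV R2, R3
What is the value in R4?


Register state trace (swap pattern):
  MOV R4, 92  → R4 = 92
  MOV R2, 66  → R2 = 66
  MOV R3, R4  → R3 = 92  (save R4)
  MOV R4, R2  → R4 = 66  (R4 gets R2's value)
  MOV R2, R3  → R2 = 92  (R2 gets saved value)
Final: R4 = 66

66


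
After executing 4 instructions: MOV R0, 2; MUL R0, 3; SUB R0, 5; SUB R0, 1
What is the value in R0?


Register state trace:
  MOV R0, 2  → R0 = 2
  MUL R0, 3  → R0 = 2 * 3 = 6
  SUB R0, 5  → R0 = 6 - 5 = 1
  SUB R0, 1  → R0 = 1 - 1 = 0
Final: R0 = 0

0


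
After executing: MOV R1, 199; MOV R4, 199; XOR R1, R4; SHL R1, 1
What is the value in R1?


Register state trace:
  MOV R1, 199  → R1 = 199 (0b11000111)
  MOV R4, 199  → R4 = 199 (0b11000111)
  XOR R1, R4  → R1 = 199 XOR 199 = 0 (0b00000000)
  SHL R1, 1  → R1 = 0 << 1 = 0
Final: R1 = 0

0


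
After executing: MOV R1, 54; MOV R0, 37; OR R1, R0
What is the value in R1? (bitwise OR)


Register state trace:
  MOV R1, 54  → R1 = 54 (0b00110110)
  MOV R0, 37  → R0 = 37 (0b00100101)
  OR R1, R0   → R1 = 54 OR 37 = 55 (0b00110111)
Final: R1 = 55

55


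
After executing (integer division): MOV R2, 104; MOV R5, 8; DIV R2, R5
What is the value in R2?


Register state trace:
  MOV R2, 104  → R2 = 104
  MOV R5, 8  → R5 = 8
  DIV R2, R5  → R2 = 104 // 8 = 13
Final: R2 = 13

13


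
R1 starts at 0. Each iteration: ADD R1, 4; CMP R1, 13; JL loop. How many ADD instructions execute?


Loop trace (R1 starts at 0, target 13, step 4):
  ADD #1: R1 = 0 + 4 = 4  → 4 < 13, loop
  ADD #2: R1 = 4 + 4 = 8  → 8 < 13, loop
  ADD #3: R1 = 8 + 4 = 12  → 12 < 13, loop
  ADD #4: R1 = 12 + 4 = 16  → 16 >= 13, exit
Total ADD instructions: 4

4


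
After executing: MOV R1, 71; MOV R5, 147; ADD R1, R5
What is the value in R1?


Register state trace:
  MOV R1, 71  → R1 = 71
  MOV R5, 147  → R5 = 147
  ADD R1, R5  → R1 = 71 + 147 = 218
Final: R1 = 218

218


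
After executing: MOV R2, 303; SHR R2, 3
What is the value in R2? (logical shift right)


Register state trace:
  MOV R2, 303  → R2 = 303
  SHR R2, 3  → R2 = 303 >> 3 = 303 // 2^3 = 37
Final: R2 = 37

37


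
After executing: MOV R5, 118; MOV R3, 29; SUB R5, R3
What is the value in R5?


Register state trace:
  MOV R5, 118  → R5 = 118
  MOV R3, 29  → R3 = 29
  SUB R5, R3  → R5 = 118 - 29 = 89
Final: R5 = 89

89


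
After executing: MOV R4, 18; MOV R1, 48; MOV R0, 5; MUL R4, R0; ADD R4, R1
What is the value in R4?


Register state trace:
  MOV R4, 18  → R4 = 18
  MOV R1, 48  → R1 = 48
  MOV R0, 5  → R0 = 5
  MUL R4, R0  → R4 = 18 * 5 = 90
  ADD R4, R1  → R4 = 90 + 48 = 138
Final: R4 = 138

138


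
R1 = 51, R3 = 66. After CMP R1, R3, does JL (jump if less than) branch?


Trace:
  R1 = 51, R3 = 66
  CMP R1, R3  → compares 51 vs 66
  JL checks: is 51 less than 66?
  51 < 66, so condition is true
Branch taken: Yes

Yes


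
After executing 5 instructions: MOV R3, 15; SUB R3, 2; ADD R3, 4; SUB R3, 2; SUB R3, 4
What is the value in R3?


Register state trace:
  MOV R3, 15  → R3 = 15
  SUB R3, 2  → R3 = 15 - 2 = 13
  ADD R3, 4  → R3 = 13 + 4 = 17
  SUB R3, 2  → R3 = 17 - 2 = 15
  SUB R3, 4  → R3 = 15 - 4 = 11
Final: R3 = 11

11


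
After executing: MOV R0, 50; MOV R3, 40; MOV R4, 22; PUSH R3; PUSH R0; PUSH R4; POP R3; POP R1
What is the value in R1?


Stack trace (top is rightmost):
  MOV R0, 50  → R0 = 50
  MOV R3, 40  → R3 = 40
  MOV R4, 22  → R4 = 22
  PUSH R3  → stack: [40]
  PUSH R0  → stack: [40, 50]
  PUSH R4  → stack: [40, 50, 22]
  POP R3  → R3 = 22, stack: [40, 50]
  POP R1  → R1 = 50, stack: [40]
Final: R1 = 50

50


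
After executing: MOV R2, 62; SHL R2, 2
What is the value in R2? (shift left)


Register state trace:
  MOV R2, 62  → R2 = 62
  SHL R2, 2  → R2 = 62 << 2 = 62 * 2^2 = 248
Final: R2 = 248

248


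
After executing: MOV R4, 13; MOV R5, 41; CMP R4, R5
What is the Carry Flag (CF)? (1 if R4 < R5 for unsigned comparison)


Register state trace:
  MOV R4, 13  → R4 = 13
  MOV R5, 41  → R5 = 41
  CMP R4, R5  → unsigned 13 - 41: borrow occurs
  13 < 41, so CF = 1
CF = 1

1


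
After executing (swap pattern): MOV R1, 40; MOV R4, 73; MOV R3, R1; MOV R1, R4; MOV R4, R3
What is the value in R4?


Register state trace (swap pattern):
  MOV R1, 40  → R1 = 40
  MOV R4, 73  → R4 = 73
  MOV R3, R1  → R3 = 40  (save R1)
  MOV R1, R4  → R1 = 73  (R1 gets R4's value)
  MOV R4, R3  → R4 = 40  (R4 gets saved value)
Final: R4 = 40

40


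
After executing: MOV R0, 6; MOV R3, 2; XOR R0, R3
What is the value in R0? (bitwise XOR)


Register state trace:
  MOV R0, 6  → R0 = 6 (0b00000110)
  MOV R3, 2  → R3 = 2 (0b00000010)
  XOR R0, R3  → R0 = 6 XOR 2 = 4 (0b00000100)
Final: R0 = 4

4


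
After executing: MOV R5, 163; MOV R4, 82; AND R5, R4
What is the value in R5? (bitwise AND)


Register state trace:
  MOV R5, 163  → R5 = 163 (0b10100011)
  MOV R4, 82  → R4 = 82 (0b01010010)
  AND R5, R4  → R5 = 163 AND 82 = 2 (0b00000010)
Final: R5 = 2

2


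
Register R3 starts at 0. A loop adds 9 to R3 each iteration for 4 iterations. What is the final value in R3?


Starting value: R3 = 0
  Iter 1: R3 = 0 + 9 = 9
  Iter 2: R3 = 9 + 9 = 18
  Iter 3: R3 = 18 + 9 = 27
  Iter 4: R3 = 27 + 9 = 36
Final: R3 = 36

36


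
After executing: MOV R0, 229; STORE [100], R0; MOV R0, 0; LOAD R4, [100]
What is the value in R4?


Register and memory trace:
  MOV R0, 229  → R0 = 229
  STORE [100], R0  → mem[100] = 229
  MOV R0, 0  → R0 = 0
  LOAD R4, [100]  → R4 = mem[100] = 229
Final: R4 = 229

229
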